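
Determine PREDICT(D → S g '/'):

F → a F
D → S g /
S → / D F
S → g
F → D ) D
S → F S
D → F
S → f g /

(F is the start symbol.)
{ '/', 'a', 'f', 'g' }

PREDICT(D → S g '/') = (FIRST(RHS) \ {ε}) ∪ (FOLLOW(D) if ε ∈ FIRST(RHS), i.e. RHS ⇒* ε)
FIRST(S) = { '/', 'a', 'f', 'g' }
FIRST(S g '/') = { '/', 'a', 'f', 'g' }
ε ∉ FIRST(S g '/'), so FOLLOW(D) is not added.
PREDICT(D → S g '/') = { '/', 'a', 'f', 'g' }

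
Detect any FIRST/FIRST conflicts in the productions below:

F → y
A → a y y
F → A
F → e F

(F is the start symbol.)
A FIRST/FIRST conflict occurs when two productions N → α and N → β for the same non-terminal have FIRST(α) ∩ FIRST(β) ≠ ∅ (with ε ∈ FIRST of a nullable right-hand side, so two nullable alternatives also conflict).

FIRST sets of the non-terminals at (or reachable through a nullable prefix from) the front of some alternative:
  FIRST(A) = { 'a' }

Productions for F:
  F → y: FIRST = { 'y' }
  F → A: FIRST = { 'a' }
  F → e F: FIRST = { 'e' }
A has only one production, so no FIRST/FIRST conflict is possible there.

All alternatives of each non-terminal have pairwise disjoint FIRST sets.

Answer: No FIRST/FIRST conflicts.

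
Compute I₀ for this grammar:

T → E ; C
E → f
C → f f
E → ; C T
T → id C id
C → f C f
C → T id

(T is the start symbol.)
{ [E → . ; C T], [E → . f], [T → . E ; C], [T → . id C id], [T' → . T] }

First, augment the grammar with T' → T
I₀ = CLOSURE({ [T' → . T] }):
  [T' → . T] has the dot before T: add [T → . E ; C], [T → . id C id]
  [T → . E ; C] has the dot before E: add [E → . f], [E → . ; C T]
No further items can be added.

I₀ = { [E → . ; C T], [E → . f], [T → . E ; C], [T → . id C id], [T' → . T] }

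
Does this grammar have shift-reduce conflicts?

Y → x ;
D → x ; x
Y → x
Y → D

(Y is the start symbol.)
A shift-reduce conflict occurs when an LR(0) state has both:
  - a complete (reduce) item [A → α .] (dot at the end), and
  - a shift item [B → β . c γ] (dot before a terminal).

Augment with Y' → Y and build the canonical LR(0) collection (I0 = CLOSURE({[Y' → . Y]}), then GOTO on every symbol after a dot until no new states appear). It has 6 states:
  I0: { [D → . x ; x], [Y → . D], [Y → . x ;], [Y → . x], [Y' → . Y] }  — shift
  I1: { [Y → D .] }  — reduce
  I2: { [Y' → Y .] }  — accept
  I3: { [D → x . ; x], [Y → x . ;], [Y → x .] }  — shift, reduce
  I4: { [D → x ; . x], [Y → x ; .] }  — shift, reduce
  I5: { [D → x ; x .] }  — reduce

I3 contains reduce item [Y → x .] and shift items [D → x . ; x], [Y → x . ;] — shift-reduce conflict.
I4 contains reduce item [Y → x ; .] and shift item [D → x ; . x] — shift-reduce conflict.

Answer: Yes — I3: [Y → x .] vs [D → x . ; x]; I4: [Y → x ; .] vs [D → x ; . x]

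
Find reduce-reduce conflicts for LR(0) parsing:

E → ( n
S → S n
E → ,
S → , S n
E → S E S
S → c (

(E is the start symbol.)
Yes — I12: [S → , S n .] vs [S → S n .]

Augment with E' → E and build the canonical LR(0) collection (I0 = CLOSURE({[E' → . E]}), then GOTO on every symbol after a dot until no new states appear). It has 14 states:
  I0: { [E → . ( n], [E → . ,], [E → . S E S], [E' → . E], [S → . , S n], [S → . S n], [S → . c (] }  — shift
  I1: { [E → ( . n] }  — shift
  I2: { [E → , .], [S → , . S n], [S → . , S n], [S → . S n], [S → . c (] }  — shift, reduce
  I3: { [E' → E .] }  — accept
  I4: { [E → . ( n], [E → . ,], [E → . S E S], [E → S . E S], [S → . , S n], [S → . S n], [S → . c (], [S → S . n] }  — shift
  I5: { [S → c . (] }  — shift
  I6: { [S → c ( .] }  — reduce
  I7: { [E → S E . S], [S → . , S n], [S → . S n], [S → . c (] }  — shift
  I8: { [S → S n .] }  — reduce
  I9: { [S → , . S n], [S → . , S n], [S → . S n], [S → . c (] }  — shift
  I10: { [E → S E S .], [S → S . n] }  — shift, reduce
  I11: { [S → , S . n], [S → S . n] }  — shift
  I12: { [S → , S n .], [S → S n .] }  — 2 reduces
  I13: { [E → ( n .] }  — reduce

I12 contains complete items [S → , S n .], [S → S n .] — reduce-reduce conflict.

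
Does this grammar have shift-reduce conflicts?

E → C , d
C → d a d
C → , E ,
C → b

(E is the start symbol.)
A shift-reduce conflict occurs when an LR(0) state has both:
  - a complete (reduce) item [A → α .] (dot at the end), and
  - a shift item [B → β . c γ] (dot before a terminal).

Augment with E' → E and build the canonical LR(0) collection (I0 = CLOSURE({[E' → . E]}), then GOTO on every symbol after a dot until no new states appear). It has 12 states:
  I0: { [C → . , E ,], [C → . b], [C → . d a d], [E → . C , d], [E' → . E] }  — shift
  I1: { [C → , . E ,], [C → . , E ,], [C → . b], [C → . d a d], [E → . C , d] }  — shift
  I2: { [E → C . , d] }  — shift
  I3: { [E' → E .] }  — accept
  I4: { [C → b .] }  — reduce
  I5: { [C → d . a d] }  — shift
  I6: { [C → d a . d] }  — shift
  I7: { [C → d a d .] }  — reduce
  I8: { [E → C , . d] }  — shift
  I9: { [E → C , d .] }  — reduce
  I10: { [C → , E . ,] }  — shift
  I11: { [C → , E , .] }  — reduce

No state contains both a complete item and a shift item.

Answer: No shift-reduce conflicts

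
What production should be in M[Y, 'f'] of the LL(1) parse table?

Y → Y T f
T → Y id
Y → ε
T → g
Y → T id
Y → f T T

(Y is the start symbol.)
To find M[Y, 'f'], we find productions for Y where 'f' is in the predict set (PREDICT(N → α) = (FIRST(α) \ {ε}) ∪ (FOLLOW(N) if α ⇒* ε)).

Relevant sets:
  FIRST(Y) = { 'f', 'g', 'id', ε }
  FIRST(T) = { 'f', 'g', 'id' }
  FOLLOW(Y) = { $, 'f', 'g', 'id' }

Y → Y T f: PREDICT = { 'f', 'g', 'id' }
  'f' is in predict set, so this production goes in M[Y, 'f']
Y → ε: PREDICT = { $, 'f', 'g', 'id' }
  'f' is in predict set, so this production goes in M[Y, 'f']
Y → T id: PREDICT = { 'f', 'g', 'id' }
  'f' is in predict set, so this production goes in M[Y, 'f']
Y → f T T: PREDICT = { 'f' }
  'f' is in predict set, so this production goes in M[Y, 'f']

M[Y, 'f'] = Y → Y T f, Y → ε, Y → T id, Y → f T T  (a multiply-defined cell — the grammar is not LL(1))

Answer: Y → Y T f, Y → ε, Y → T id, Y → f T T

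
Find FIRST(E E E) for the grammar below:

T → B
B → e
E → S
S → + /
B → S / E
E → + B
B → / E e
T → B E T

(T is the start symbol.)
FIRST sets of the non-terminals involved (from the grammar, by fixed-point iteration):
  FIRST(E) = { '+' }

To compute FIRST(E E E), process the symbols left to right:
Symbol E is a non-terminal. Add FIRST(E) \ {ε} = { '+' }
E is not nullable (ε ∉ FIRST(E)), so stop here.
FIRST(E E E) = { '+' }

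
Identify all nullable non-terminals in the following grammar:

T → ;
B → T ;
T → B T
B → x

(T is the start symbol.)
There are no ε-productions, so no non-terminal can derive ε.
No non-terminals are nullable.

Answer: None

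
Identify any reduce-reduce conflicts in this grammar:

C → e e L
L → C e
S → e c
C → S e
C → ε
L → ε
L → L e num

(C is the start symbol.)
A reduce-reduce conflict occurs when an LR(0) state has two complete items [A → α .] and [B → β .] — both call for a reduction, and with no lookahead the parser cannot choose between them.

Augment with C' → C and build the canonical LR(0) collection (I0 = CLOSURE({[C' → . C]}), then GOTO on every symbol after a dot until no new states appear). It has 12 states:
  I0: { [C → . S e], [C → . e e L], [C → .], [C' → . C], [S → . e c] }  — shift, reduce
  I1: { [C' → C .] }  — accept
  I2: { [C → S . e] }  — shift
  I3: { [C → e . e L], [S → e . c] }  — shift
  I4: { [S → e c .] }  — reduce
  I5: { [C → . S e], [C → . e e L], [C → .], [C → e e . L], [L → . C e], [L → . L e num], [L → .], [S → . e c] }  — shift, 2 reduces
  I6: { [L → C . e] }  — shift
  I7: { [C → e e L .], [L → L . e num] }  — shift, reduce
  I8: { [L → L e . num] }  — shift
  I9: { [L → L e num .] }  — reduce
  I10: { [L → C e .] }  — reduce
  I11: { [C → S e .] }  — reduce

I5 contains complete items [C → .], [L → .] — reduce-reduce conflict.

Answer: Yes — I5: [C → .] vs [L → .]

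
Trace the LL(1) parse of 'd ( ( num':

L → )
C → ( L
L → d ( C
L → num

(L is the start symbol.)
LL(1) parsing maintains a stack (initially the start symbol over $) and the input. At each step: if the stack top is a terminal, match it against the current input token; if it is a non-terminal N, replace it with the RHS of M[N, lookahead] (the unique production whose predict set contains the lookahead).

Stack is shown with the top on the left.

Stack    Input        Action
----------------------------
L $      d ( ( num $  output L → d ( C
d ( C $  d ( ( num $  match 'd'
( C $    ( ( num $    match '('
C $      ( num $      output C → ( L
( L $    ( num $      match '('
L $      num $        output L → num
num $    num $        match 'num'
$        $            accept

The string is accepted.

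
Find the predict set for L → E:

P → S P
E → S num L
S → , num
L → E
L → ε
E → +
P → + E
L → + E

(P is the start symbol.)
PREDICT(L → E) = (FIRST(RHS) \ {ε}) ∪ (FOLLOW(L) if ε ∈ FIRST(RHS), i.e. RHS ⇒* ε)
FIRST(E) = { '+', ',' }
FIRST(E) = { '+', ',' }
ε ∉ FIRST(E), so FOLLOW(L) is not added.
PREDICT(L → E) = { '+', ',' }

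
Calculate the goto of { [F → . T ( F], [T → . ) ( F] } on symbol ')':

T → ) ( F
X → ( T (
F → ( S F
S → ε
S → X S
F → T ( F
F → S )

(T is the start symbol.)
{ [T → ) . ( F] }

GOTO(I, ')') = CLOSURE({ [A → αX.β] : [A → α.Xβ] ∈ I, X = ')' })

Items with dot before ')', with the dot advanced:
  [T → . ) ( F] → [T → ) . ( F]
Closure adds nothing (no advanced item has the dot before a non-terminal).

GOTO = { [T → ) . ( F] }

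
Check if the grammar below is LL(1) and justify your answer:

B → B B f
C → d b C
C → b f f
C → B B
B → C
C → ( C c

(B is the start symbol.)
No. Predict set conflict for B: { '(', 'b', 'd' }

A grammar is LL(1) if for each non-terminal N with multiple productions, the predict sets of those productions are pairwise disjoint, where PREDICT(N → α) = (FIRST(α) \ {ε}) ∪ (FOLLOW(N) if α ⇒* ε).

Relevant sets:
  FIRST(B) = { '(', 'b', 'd' }
  FIRST(C) = { '(', 'b', 'd' }

For B:
  PREDICT(B → B B f) = { '(', 'b', 'd' }
  PREDICT(B → C) = { '(', 'b', 'd' }
For C:
  PREDICT(C → d b C) = { 'd' }
  PREDICT(C → b f f) = { 'b' }
  PREDICT(C → B B) = { '(', 'b', 'd' }
  PREDICT(C → '(' C c) = { '(' }

Conflict found: Predict set conflict for B: { '(', 'b', 'd' }
The grammar is NOT LL(1).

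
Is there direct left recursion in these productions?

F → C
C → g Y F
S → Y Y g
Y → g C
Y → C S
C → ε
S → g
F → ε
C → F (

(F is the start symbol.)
F → C: starts with C
C → g Y F: starts with g
S → Y Y g: starts with Y
Y → g C: starts with g
Y → C S: starts with C
C → ε: starts with ε
S → g: starts with g
F → ε: starts with ε
C → F (: starts with F

No direct left recursion found.

Answer: No direct left recursion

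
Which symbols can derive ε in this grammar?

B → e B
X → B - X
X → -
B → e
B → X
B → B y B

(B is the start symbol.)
A non-terminal is nullable if it can derive ε (the empty string): either it has an ε-production, or it has a production whose right-hand side consists entirely of nullable non-terminals.

There are no ε-productions, so no non-terminal can derive ε.
No non-terminals are nullable.

Answer: None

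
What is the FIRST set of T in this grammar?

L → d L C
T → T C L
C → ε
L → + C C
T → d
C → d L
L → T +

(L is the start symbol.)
To compute FIRST(T), examine every production with T on the left-hand side, reading each right-hand side left to right until a non-nullable symbol is reached.

From T → T C L:
  - T is the symbol being defined: contributes nothing new
    T is not nullable, so stop
From T → d:
  - d is a terminal: add 'd' and stop

Collecting: FIRST(T) = { 'd' }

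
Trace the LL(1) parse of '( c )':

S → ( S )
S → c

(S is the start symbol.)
Stack is shown with the top on the left.

Stack    Input    Action
------------------------
S $      ( c ) $  output S → ( S )
( S ) $  ( c ) $  match '('
S ) $    c ) $    output S → c
c ) $    c ) $    match 'c'
) $      ) $      match ')'
$        $        accept

The string is accepted.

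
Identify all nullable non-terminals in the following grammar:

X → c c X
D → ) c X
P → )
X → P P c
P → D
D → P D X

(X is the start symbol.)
None

A non-terminal is nullable if it can derive ε (the empty string): either it has an ε-production, or it has a production whose right-hand side consists entirely of nullable non-terminals.

There are no ε-productions, so no non-terminal can derive ε.
No non-terminals are nullable.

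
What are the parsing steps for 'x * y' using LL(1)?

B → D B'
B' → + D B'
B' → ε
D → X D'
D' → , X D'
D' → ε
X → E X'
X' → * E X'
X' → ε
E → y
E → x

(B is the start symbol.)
LL(1) parsing maintains a stack (initially the start symbol over $) and the input. At each step: if the stack top is a terminal, match it against the current input token; if it is a non-terminal N, replace it with the RHS of M[N, lookahead] (the unique production whose predict set contains the lookahead).

Stack is shown with the top on the left.

Stack           Input    Action
-------------------------------
B $             x * y $  output B → D B'
D B' $          x * y $  output D → X D'
X D' B' $       x * y $  output X → E X'
E X' D' B' $    x * y $  output E → x
x X' D' B' $    x * y $  match 'x'
X' D' B' $      * y $    output X' → * E X'
* E X' D' B' $  * y $    match '*'
E X' D' B' $    y $      output E → y
y X' D' B' $    y $      match 'y'
X' D' B' $      $        output X' → ε
D' B' $         $        output D' → ε
B' $            $        output B' → ε
$               $        accept

The string is accepted.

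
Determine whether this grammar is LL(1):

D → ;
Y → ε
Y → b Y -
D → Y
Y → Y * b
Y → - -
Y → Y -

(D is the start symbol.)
A grammar is LL(1) if for each non-terminal N with multiple productions, the predict sets of those productions are pairwise disjoint, where PREDICT(N → α) = (FIRST(α) \ {ε}) ∪ (FOLLOW(N) if α ⇒* ε).

Relevant sets:
  FIRST(Y) = { '*', '-', 'b', ε }
  FOLLOW(D) = { $ }
  FOLLOW(Y) = { $, '*', '-' }

For D:
  PREDICT(D → ';') = { ';' }
  PREDICT(D → Y) = { $, '*', '-', 'b' }
For Y:
  PREDICT(Y → ε) = { $, '*', '-' }
  PREDICT(Y → b Y '-') = { 'b' }
  PREDICT(Y → Y '*' b) = { '*', '-', 'b' }
  PREDICT(Y → '-' '-') = { '-' }
  PREDICT(Y → Y '-') = { '*', '-', 'b' }

Conflict found: Predict set conflict for Y: { '*', '-' }
The grammar is NOT LL(1).

Answer: No. Predict set conflict for Y: { '*', '-' }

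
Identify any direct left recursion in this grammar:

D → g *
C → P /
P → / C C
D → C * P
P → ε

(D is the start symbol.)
Direct left recursion occurs when N → N α for some non-terminal N (the right-hand side begins with the left-hand side itself).

D → g *: starts with g
C → P /: starts with P
P → / C C: starts with '/'
D → C * P: starts with C
P → ε: starts with ε

No direct left recursion found.

Answer: No direct left recursion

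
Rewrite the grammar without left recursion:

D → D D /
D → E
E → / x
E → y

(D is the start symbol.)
D → E D'
D' → D / D'
D' → ε
E → / x
E → y

D is directly left-recursive. The standard transformation for
  A → A α₁ | ... | A α_m | β₁ | ... | β_n
is
  A  → β₁ A' | ... | β_n A'
  A' → α₁ A' | ... | α_m A' | ε

D → E becomes D → E D'
D → D D / becomes D' → D / D'
Add D' → ε

Productions for other non-terminals are unchanged:
  E → / x
  E → y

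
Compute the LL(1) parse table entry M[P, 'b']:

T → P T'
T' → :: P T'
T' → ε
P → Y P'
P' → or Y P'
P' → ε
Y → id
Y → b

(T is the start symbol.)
To find M[P, 'b'], we find productions for P where 'b' is in the predict set (PREDICT(N → α) = (FIRST(α) \ {ε}) ∪ (FOLLOW(N) if α ⇒* ε)).

Relevant sets:
  FIRST(Y) = { 'b', 'id' }

P → Y P': PREDICT = { 'b', 'id' }
  'b' is in predict set, so this production goes in M[P, 'b']

M[P, 'b'] = P → Y P'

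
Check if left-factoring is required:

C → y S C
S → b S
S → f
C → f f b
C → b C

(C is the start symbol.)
Left-factoring is needed when two productions for the same non-terminal
share a common prefix on the right-hand side.

Productions for C:
  C → y S C
  C → f f b
  C → b C
Productions for S:
  S → b S
  S → f

No common prefixes found.

Answer: No, left-factoring is not needed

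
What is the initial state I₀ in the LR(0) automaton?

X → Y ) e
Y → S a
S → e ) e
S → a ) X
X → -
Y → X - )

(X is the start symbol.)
First, augment the grammar with X' → X
I₀ = CLOSURE({ [X' → . X] }):
  [X' → . X] has the dot before X: add [X → . Y ) e], [X → . -]
  [X → . Y ) e] has the dot before Y: add [Y → . S a], [Y → . X - )]
  [Y → . S a] has the dot before S: add [S → . e ) e], [S → . a ) X]
No further items can be added.

I₀ = { [S → . a ) X], [S → . e ) e], [X → . -], [X → . Y ) e], [X' → . X], [Y → . S a], [Y → . X - )] }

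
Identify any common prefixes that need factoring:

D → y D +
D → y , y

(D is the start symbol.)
Yes, D has productions with common prefix 'y'

Left-factoring is needed when two productions for the same non-terminal
share a common prefix on the right-hand side.

Productions for D:
  D → y D +
  D → y , y

Found common prefix 'y' in productions for D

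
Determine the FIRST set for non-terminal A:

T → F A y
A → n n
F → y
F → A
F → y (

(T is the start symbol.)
From A → n n:
  - n is a terminal: add 'n' and stop

Collecting: FIRST(A) = { 'n' }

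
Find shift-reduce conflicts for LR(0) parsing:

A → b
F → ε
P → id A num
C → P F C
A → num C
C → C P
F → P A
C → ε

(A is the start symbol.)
Yes — I3: [C → .] vs [P → . id A num]; I4: [A → num C .] vs [P → . id A num]; I5: [F → .] vs [P → . id A num]; I9: [C → .] vs [P → . id A num]; I12: [C → P F C .] vs [P → . id A num]

A shift-reduce conflict occurs when an LR(0) state has both:
  - a complete (reduce) item [A → α .] (dot at the end), and
  - a shift item [B → β . c γ] (dot before a terminal).

Augment with A' → A and build the canonical LR(0) collection (I0 = CLOSURE({[A' → . A]}), then GOTO on every symbol after a dot until no new states appear). It has 14 states:
  I0: { [A → . b], [A → . num C], [A' → . A] }  — shift
  I1: { [A' → A .] }  — accept
  I2: { [A → b .] }  — reduce
  I3: { [A → num . C], [C → . C P], [C → . P F C], [C → .], [P → . id A num] }  — shift, reduce
  I4: { [A → num C .], [C → C . P], [P → . id A num] }  — shift, reduce
  I5: { [C → P . F C], [F → . P A], [F → .], [P → . id A num] }  — shift, reduce
  I6: { [A → . b], [A → . num C], [P → id . A num] }  — shift
  I7: { [P → id A . num] }  — shift
  I8: { [P → id A num .] }  — reduce
  I9: { [C → . C P], [C → . P F C], [C → .], [C → P F . C], [P → . id A num] }  — shift, reduce
  I10: { [A → . b], [A → . num C], [F → P . A] }  — shift
  I11: { [F → P A .] }  — reduce
  I12: { [C → C . P], [C → P F C .], [P → . id A num] }  — shift, reduce
  I13: { [C → C P .] }  — reduce

I3 contains reduce item [C → .] and shift item [P → . id A num] — shift-reduce conflict.
I4 contains reduce item [A → num C .] and shift item [P → . id A num] — shift-reduce conflict.
I5 contains reduce item [F → .] and shift item [P → . id A num] — shift-reduce conflict.
I9 contains reduce item [C → .] and shift item [P → . id A num] — shift-reduce conflict.
I12 contains reduce item [C → P F C .] and shift item [P → . id A num] — shift-reduce conflict.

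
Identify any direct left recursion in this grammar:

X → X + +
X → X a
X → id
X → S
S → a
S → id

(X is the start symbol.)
Direct left recursion occurs when N → N α for some non-terminal N (the right-hand side begins with the left-hand side itself).

X → X + +: LEFT RECURSIVE (starts with X)
X → X a: LEFT RECURSIVE (starts with X)
X → id: starts with id
X → S: starts with S
S → a: starts with a
S → id: starts with id

The grammar has direct left recursion on: X.

Answer: Yes, X is left-recursive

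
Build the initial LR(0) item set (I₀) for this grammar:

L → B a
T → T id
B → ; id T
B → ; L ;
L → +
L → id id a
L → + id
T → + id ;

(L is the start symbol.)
{ [B → . ; L ;], [B → . ; id T], [L → . + id], [L → . +], [L → . B a], [L → . id id a], [L' → . L] }

First, augment the grammar with L' → L
I₀ = CLOSURE({ [L' → . L] }):
  [L' → . L] has the dot before L: add [L → . B a], [L → . +], [L → . id id a], [L → . + id]
  [L → . B a] has the dot before B: add [B → . ; id T], [B → . ; L ;]
No further items can be added.

I₀ = { [B → . ; L ;], [B → . ; id T], [L → . + id], [L → . +], [L → . B a], [L → . id id a], [L' → . L] }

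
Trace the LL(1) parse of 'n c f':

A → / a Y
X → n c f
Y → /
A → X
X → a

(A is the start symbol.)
LL(1) parsing maintains a stack (initially the start symbol over $) and the input. At each step: if the stack top is a terminal, match it against the current input token; if it is a non-terminal N, replace it with the RHS of M[N, lookahead] (the unique production whose predict set contains the lookahead).

Stack is shown with the top on the left.

Stack    Input    Action
------------------------
A $      n c f $  output A → X
X $      n c f $  output X → n c f
n c f $  n c f $  match 'n'
c f $    c f $    match 'c'
f $      f $      match 'f'
$        $        accept

The string is accepted.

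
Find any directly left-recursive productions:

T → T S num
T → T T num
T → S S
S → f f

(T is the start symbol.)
Yes, T is left-recursive

T → T S num: LEFT RECURSIVE (starts with T)
T → T T num: LEFT RECURSIVE (starts with T)
T → S S: starts with S
S → f f: starts with f

The grammar has direct left recursion on: T.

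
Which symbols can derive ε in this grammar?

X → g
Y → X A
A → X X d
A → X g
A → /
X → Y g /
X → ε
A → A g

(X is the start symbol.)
A non-terminal is nullable if it can derive ε (the empty string): either it has an ε-production, or it has a production whose right-hand side consists entirely of nullable non-terminals.

ε-productions: X → ε
So X is immediately nullable.
No further non-terminal can be added: every production for the remaining non-terminals contains a terminal or a non-nullable non-terminal.
Nullable = { 'X' }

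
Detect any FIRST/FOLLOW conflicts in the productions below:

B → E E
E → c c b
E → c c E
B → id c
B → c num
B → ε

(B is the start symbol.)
No FIRST/FOLLOW conflicts.

Nullable non-terminals: B.
FIRST sets used below: FIRST(E) = { 'c' }

B: nullable alternative(s) B → ε; FOLLOW(B) = { $ }
  B → E E: FIRST \ {ε} = { 'c' } — disjoint from FOLLOW(B)
  B → id c: FIRST \ {ε} = { 'id' } — disjoint from FOLLOW(B)
  B → c num: FIRST \ {ε} = { 'c' } — disjoint from FOLLOW(B)
  B → ε: FIRST \ {ε} = { } — this is the only nullable alternative, skip

E has no nullable alternative, so no FIRST/FOLLOW check is needed there.

No FIRST/FOLLOW conflicts found.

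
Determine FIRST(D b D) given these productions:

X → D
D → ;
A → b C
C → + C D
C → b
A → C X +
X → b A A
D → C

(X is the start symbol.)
{ '+', ';', 'b' }

FIRST sets of the non-terminals involved (from the grammar, by fixed-point iteration):
  FIRST(D) = { '+', ';', 'b' }

To compute FIRST(D b D), process the symbols left to right:
Symbol D is a non-terminal. Add FIRST(D) \ {ε} = { '+', ';', 'b' }
D is not nullable (ε ∉ FIRST(D)), so stop here.
FIRST(D b D) = { '+', ';', 'b' }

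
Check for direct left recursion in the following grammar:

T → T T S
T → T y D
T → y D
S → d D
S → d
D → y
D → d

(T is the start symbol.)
Yes, T is left-recursive

T → T T S: LEFT RECURSIVE (starts with T)
T → T y D: LEFT RECURSIVE (starts with T)
T → y D: starts with y
S → d D: starts with d
S → d: starts with d
D → y: starts with y
D → d: starts with d

The grammar has direct left recursion on: T.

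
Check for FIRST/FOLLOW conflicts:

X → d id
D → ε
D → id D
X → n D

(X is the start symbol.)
A FIRST/FOLLOW conflict occurs when a non-terminal N has a nullable alternative N → β (β ⇒* ε) and another alternative N → α with FIRST(α) ∩ FOLLOW(N) ≠ ∅: on such a lookahead the parser cannot decide between expanding α and letting N vanish via β.

Nullable non-terminals: D.

D: nullable alternative(s) D → ε; FOLLOW(D) = { $ }
  D → ε: FIRST \ {ε} = { } — this is the only nullable alternative, skip
  D → id D: FIRST \ {ε} = { 'id' } — disjoint from FOLLOW(D)

X has no nullable alternative, so no FIRST/FOLLOW check is needed there.

No FIRST/FOLLOW conflicts found.

Answer: No FIRST/FOLLOW conflicts.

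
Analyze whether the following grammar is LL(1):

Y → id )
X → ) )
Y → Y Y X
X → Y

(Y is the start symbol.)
No. Predict set conflict for Y: { 'id' }

A grammar is LL(1) if for each non-terminal N with multiple productions, the predict sets of those productions are pairwise disjoint, where PREDICT(N → α) = (FIRST(α) \ {ε}) ∪ (FOLLOW(N) if α ⇒* ε).

Relevant sets:
  FIRST(Y) = { 'id' }

For Y:
  PREDICT(Y → id ')') = { 'id' }
  PREDICT(Y → Y Y X) = { 'id' }
For X:
  PREDICT(X → ')' ')') = { ')' }
  PREDICT(X → Y) = { 'id' }

Conflict found: Predict set conflict for Y: { 'id' }
The grammar is NOT LL(1).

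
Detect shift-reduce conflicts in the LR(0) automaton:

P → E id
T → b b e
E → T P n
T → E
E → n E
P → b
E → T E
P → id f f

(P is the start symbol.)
Yes — I1: [T → E .] vs [P → E . id]; I4: [P → b .] vs [T → b . b e]; I13: [E → T E .] vs [P → E . id]

Augment with P' → P and build the canonical LR(0) collection (I0 = CLOSURE({[P' → . P]}), then GOTO on every symbol after a dot until no new states appear). It has 17 states:
  I0: { [E → . T E], [E → . T P n], [E → . n E], [P → . E id], [P → . b], [P → . id f f], [P' → . P], [T → . E], [T → . b b e] }  — shift
  I1: { [P → E . id], [T → E .] }  — shift, reduce
  I2: { [P' → P .] }  — accept
  I3: { [E → . T E], [E → . T P n], [E → . n E], [E → T . E], [E → T . P n], [P → . E id], [P → . b], [P → . id f f], [T → . E], [T → . b b e] }  — shift
  I4: { [P → b .], [T → b . b e] }  — shift, reduce
  I5: { [P → id . f f] }  — shift
  I6: { [E → . T E], [E → . T P n], [E → . n E], [E → n . E], [T → . E], [T → . b b e] }  — shift
  I7: { [E → n E .], [T → E .] }  — 2 reduces
  I8: { [T → b . b e] }  — shift
  I9: { [T → b b . e] }  — shift
  I10: { [T → b b e .] }  — reduce
  I11: { [P → id f . f] }  — shift
  I12: { [P → id f f .] }  — reduce
  I13: { [E → T E .], [P → E . id], [T → E .] }  — shift, 2 reduces
  I14: { [E → T P . n] }  — shift
  I15: { [E → T P n .] }  — reduce
  I16: { [P → E id .] }  — reduce

I1 contains reduce item [T → E .] and shift item [P → E . id] — shift-reduce conflict.
I4 contains reduce item [P → b .] and shift item [T → b . b e] — shift-reduce conflict.
I13 contains reduce items [E → T E .], [T → E .] and shift item [P → E . id] — shift-reduce conflict.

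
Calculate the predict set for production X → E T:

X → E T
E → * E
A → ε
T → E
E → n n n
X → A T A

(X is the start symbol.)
{ '*', 'n' }

PREDICT(X → E T) = (FIRST(RHS) \ {ε}) ∪ (FOLLOW(X) if ε ∈ FIRST(RHS), i.e. RHS ⇒* ε)
FIRST(E) = { '*', 'n' }
FIRST(E T) = { '*', 'n' }
ε ∉ FIRST(E T), so FOLLOW(X) is not added.
PREDICT(X → E T) = { '*', 'n' }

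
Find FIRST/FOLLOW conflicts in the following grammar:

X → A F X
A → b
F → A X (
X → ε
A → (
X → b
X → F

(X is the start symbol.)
Nullable non-terminals: X.
FIRST sets used below: FIRST(A) = { '(', 'b' }, FIRST(F) = { '(', 'b' }

X: nullable alternative(s) X → ε; FOLLOW(X) = { $, '(' }
  X → A F X: FIRST \ {ε} = { '(', 'b' } — overlaps FOLLOW(X) on { '(' }: CONFLICT
  X → ε: FIRST \ {ε} = { } — this is the only nullable alternative, skip
  X → b: FIRST \ {ε} = { 'b' } — disjoint from FOLLOW(X)
  X → F: FIRST \ {ε} = { '(', 'b' } — overlaps FOLLOW(X) on { '(' }: CONFLICT

A, F have no nullable alternative, so no FIRST/FOLLOW check is needed there.

So the grammar has 2 FIRST/FOLLOW conflicts (marked CONFLICT above).

Answer: Yes. X → A F X with FOLLOW(X) on { '(' }; X → F with FOLLOW(X) on { '(' }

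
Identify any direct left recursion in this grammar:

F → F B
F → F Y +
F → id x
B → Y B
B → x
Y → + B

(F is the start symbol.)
Yes, F is left-recursive

Direct left recursion occurs when N → N α for some non-terminal N (the right-hand side begins with the left-hand side itself).

F → F B: LEFT RECURSIVE (starts with F)
F → F Y +: LEFT RECURSIVE (starts with F)
F → id x: starts with id
B → Y B: starts with Y
B → x: starts with x
Y → + B: starts with '+'

The grammar has direct left recursion on: F.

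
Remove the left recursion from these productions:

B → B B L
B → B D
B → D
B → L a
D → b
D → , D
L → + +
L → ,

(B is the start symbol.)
B → D B'
B → L a B'
B' → B L B'
B' → D B'
B' → ε
D → b
D → , D
L → + +
L → ,

B is directly left-recursive. The standard transformation for
  A → A α₁ | ... | A α_m | β₁ | ... | β_n
is
  A  → β₁ A' | ... | β_n A'
  A' → α₁ A' | ... | α_m A' | ε

B → D becomes B → D B'
B → L a becomes B → L a B'
B → B B L becomes B' → B L B'
B → B D becomes B' → D B'
Add B' → ε

Productions for other non-terminals are unchanged:
  D → b
  D → , D
  L → + +
  L → ,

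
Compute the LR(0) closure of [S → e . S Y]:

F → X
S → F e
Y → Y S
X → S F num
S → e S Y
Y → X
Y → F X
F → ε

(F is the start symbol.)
To compute CLOSURE, for each item [A → α.Bβ] where B is a non-terminal, add [B → .γ] for all productions B → γ; repeat for the newly added items until nothing changes.

Start with: [S → e . S Y]
  [S → e . S Y] has the dot before S: add [S → . F e], [S → . e S Y]
  [S → . F e] has the dot before F: add [F → . X], [F → .]
  [F → . X] has the dot before X: add [X → . S F num]
No further items can be added.

CLOSURE = { [F → . X], [F → .], [S → . F e], [S → . e S Y], [S → e . S Y], [X → . S F num] }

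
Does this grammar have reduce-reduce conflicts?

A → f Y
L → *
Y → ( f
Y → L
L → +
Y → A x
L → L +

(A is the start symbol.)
No reduce-reduce conflicts

A reduce-reduce conflict occurs when an LR(0) state has two complete items [A → α .] and [B → β .] — both call for a reduction, and with no lookahead the parser cannot choose between them.

Augment with A' → A and build the canonical LR(0) collection (I0 = CLOSURE({[A' → . A]}), then GOTO on every symbol after a dot until no new states appear). It has 12 states:
  I0: { [A → . f Y], [A' → . A] }  — shift
  I1: { [A' → A .] }  — accept
  I2: { [A → . f Y], [A → f . Y], [L → . *], [L → . +], [L → . L +], [Y → . ( f], [Y → . A x], [Y → . L] }  — shift
  I3: { [Y → ( . f] }  — shift
  I4: { [L → * .] }  — reduce
  I5: { [L → + .] }  — reduce
  I6: { [Y → A . x] }  — shift
  I7: { [L → L . +], [Y → L .] }  — shift, reduce
  I8: { [A → f Y .] }  — reduce
  I9: { [L → L + .] }  — reduce
  I10: { [Y → A x .] }  — reduce
  I11: { [Y → ( f .] }  — reduce

No state contains more than one complete item.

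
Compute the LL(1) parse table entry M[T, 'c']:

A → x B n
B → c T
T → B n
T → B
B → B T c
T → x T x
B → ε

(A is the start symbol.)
To find M[T, 'c'], we find productions for T where 'c' is in the predict set (PREDICT(N → α) = (FIRST(α) \ {ε}) ∪ (FOLLOW(N) if α ⇒* ε)).

Relevant sets:
  FIRST(B) = { 'c', 'n', 'x', ε }
  FOLLOW(T) = { 'c', 'n', 'x' }

T → B n: PREDICT = { 'c', 'n', 'x' }
  'c' is in predict set, so this production goes in M[T, 'c']
T → B: PREDICT = { 'c', 'n', 'x' }
  'c' is in predict set, so this production goes in M[T, 'c']
T → x T x: PREDICT = { 'x' }

M[T, 'c'] = T → B n, T → B  (a multiply-defined cell — the grammar is not LL(1))

Answer: T → B n, T → B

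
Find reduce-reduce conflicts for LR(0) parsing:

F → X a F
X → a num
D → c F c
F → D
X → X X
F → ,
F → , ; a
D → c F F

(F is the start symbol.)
No reduce-reduce conflicts

Augment with F' → F and build the canonical LR(0) collection (I0 = CLOSURE({[F' → . F]}), then GOTO on every symbol after a dot until no new states appear). It has 16 states:
  I0: { [D → . c F F], [D → . c F c], [F → . , ; a], [F → . ,], [F → . D], [F → . X a F], [F' → . F], [X → . X X], [X → . a num] }  — shift
  I1: { [F → , . ; a], [F → , .] }  — shift, reduce
  I2: { [F → D .] }  — reduce
  I3: { [F' → F .] }  — accept
  I4: { [F → X . a F], [X → . X X], [X → . a num], [X → X . X] }  — shift
  I5: { [X → a . num] }  — shift
  I6: { [D → . c F F], [D → . c F c], [D → c . F F], [D → c . F c], [F → . , ; a], [F → . ,], [F → . D], [F → . X a F], [X → . X X], [X → . a num] }  — shift
  I7: { [D → . c F F], [D → . c F c], [D → c F . F], [D → c F . c], [F → . , ; a], [F → . ,], [F → . D], [F → . X a F], [X → . X X], [X → . a num] }  — shift
  I8: { [D → c F F .] }  — reduce
  I9: { [D → . c F F], [D → . c F c], [D → c . F F], [D → c . F c], [D → c F c .], [F → . , ; a], [F → . ,], [F → . D], [F → . X a F], [X → . X X], [X → . a num] }  — shift, reduce
  I10: { [X → a num .] }  — reduce
  I11: { [X → . X X], [X → . a num], [X → X . X], [X → X X .] }  — shift, reduce
  I12: { [D → . c F F], [D → . c F c], [F → . , ; a], [F → . ,], [F → . D], [F → . X a F], [F → X a . F], [X → . X X], [X → . a num], [X → a . num] }  — shift
  I13: { [F → X a F .] }  — reduce
  I14: { [F → , ; . a] }  — shift
  I15: { [F → , ; a .] }  — reduce

No state contains more than one complete item.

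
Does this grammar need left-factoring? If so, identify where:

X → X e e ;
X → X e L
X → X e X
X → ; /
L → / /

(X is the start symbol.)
Left-factoring is needed when two productions for the same non-terminal
share a common prefix on the right-hand side.

Productions for X:
  X → X e e ;
  X → X e L
  X → X e X
  X → ; /

Found common prefix 'X e' in productions for X

Answer: Yes, X has productions with common prefix 'X e'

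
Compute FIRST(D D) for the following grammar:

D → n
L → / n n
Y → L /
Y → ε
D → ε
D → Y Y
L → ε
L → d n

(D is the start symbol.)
FIRST sets of the non-terminals involved (from the grammar, by fixed-point iteration):
  FIRST(D) = { '/', 'd', 'n', ε }

To compute FIRST(D D), process the symbols left to right:
Symbol D is a non-terminal. Add FIRST(D) \ {ε} = { '/', 'd', 'n' }
D is nullable (ε ∈ FIRST(D)), continue to the next symbol.
Symbol D is a non-terminal. Add FIRST(D) \ {ε} = { '/', 'd', 'n' }
D is nullable (ε ∈ FIRST(D)), continue to the next symbol.
All symbols are nullable, so ε is in the result.
FIRST(D D) = { '/', 'd', 'n', ε }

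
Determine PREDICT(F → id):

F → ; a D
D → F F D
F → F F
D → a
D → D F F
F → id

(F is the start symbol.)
{ 'id' }

PREDICT(F → id) = (FIRST(RHS) \ {ε}) ∪ (FOLLOW(F) if ε ∈ FIRST(RHS), i.e. RHS ⇒* ε)
FIRST(id) = { 'id' }
ε ∉ FIRST(id), so FOLLOW(F) is not added.
PREDICT(F → id) = { 'id' }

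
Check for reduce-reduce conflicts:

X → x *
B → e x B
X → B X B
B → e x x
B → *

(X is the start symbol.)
No reduce-reduce conflicts

Augment with X' → X and build the canonical LR(0) collection (I0 = CLOSURE({[X' → . X]}), then GOTO on every symbol after a dot until no new states appear). It has 12 states:
  I0: { [B → . *], [B → . e x B], [B → . e x x], [X → . B X B], [X → . x *], [X' → . X] }  — shift
  I1: { [B → * .] }  — reduce
  I2: { [B → . *], [B → . e x B], [B → . e x x], [X → . B X B], [X → . x *], [X → B . X B] }  — shift
  I3: { [X' → X .] }  — accept
  I4: { [B → e . x B], [B → e . x x] }  — shift
  I5: { [X → x . *] }  — shift
  I6: { [X → x * .] }  — reduce
  I7: { [B → . *], [B → . e x B], [B → . e x x], [B → e x . B], [B → e x . x] }  — shift
  I8: { [B → e x B .] }  — reduce
  I9: { [B → e x x .] }  — reduce
  I10: { [B → . *], [B → . e x B], [B → . e x x], [X → B X . B] }  — shift
  I11: { [X → B X B .] }  — reduce

No state contains more than one complete item.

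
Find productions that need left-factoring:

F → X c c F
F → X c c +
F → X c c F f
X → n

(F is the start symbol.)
Left-factoring is needed when two productions for the same non-terminal
share a common prefix on the right-hand side.

Productions for F:
  F → X c c F
  F → X c c +
  F → X c c F f

Found common prefix 'X c c' in productions for F

Answer: Yes, F has productions with common prefix 'X c c'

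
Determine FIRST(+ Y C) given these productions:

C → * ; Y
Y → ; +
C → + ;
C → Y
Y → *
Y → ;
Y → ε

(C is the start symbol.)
To compute FIRST(+ Y C), process the symbols left to right:
Symbol + is a terminal. Add '+' and stop.
FIRST(+ Y C) = { '+' }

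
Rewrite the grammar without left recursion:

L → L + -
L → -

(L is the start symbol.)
L → - L'
L' → + - L'
L' → ε

L is directly left-recursive. The standard transformation for
  A → A α₁ | ... | A α_m | β₁ | ... | β_n
is
  A  → β₁ A' | ... | β_n A'
  A' → α₁ A' | ... | α_m A' | ε

L → - becomes L → - L'
L → L + - becomes L' → + - L'
Add L' → ε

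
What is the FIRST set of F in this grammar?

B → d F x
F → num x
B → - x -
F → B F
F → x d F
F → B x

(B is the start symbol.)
{ '-', 'd', 'num', 'x' }

To compute FIRST(F), examine every production with F on the left-hand side, reading each right-hand side left to right until a non-nullable symbol is reached.

FIRST sets of the other non-terminals involved (by the same procedure, iterated to a fixed point):
  FIRST(B) = { '-', 'd' }

From F → num x:
  - num is a terminal: add 'num' and stop
From F → B F:
  - B is a non-terminal: add FIRST(B) \ {ε} = { '-', 'd' }
    B is not nullable, so stop
From F → x d F:
  - x is a terminal: add 'x' and stop
From F → B x:
  - B is a non-terminal: add FIRST(B) \ {ε} = { '-', 'd' }
    B is not nullable, so stop

Collecting: FIRST(F) = { '-', 'd', 'num', 'x' }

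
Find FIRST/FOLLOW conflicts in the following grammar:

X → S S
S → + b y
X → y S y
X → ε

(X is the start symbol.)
A FIRST/FOLLOW conflict occurs when a non-terminal N has a nullable alternative N → β (β ⇒* ε) and another alternative N → α with FIRST(α) ∩ FOLLOW(N) ≠ ∅: on such a lookahead the parser cannot decide between expanding α and letting N vanish via β.

Nullable non-terminals: X.
FIRST sets used below: FIRST(S) = { '+' }

X: nullable alternative(s) X → ε; FOLLOW(X) = { $ }
  X → S S: FIRST \ {ε} = { '+' } — disjoint from FOLLOW(X)
  X → y S y: FIRST \ {ε} = { 'y' } — disjoint from FOLLOW(X)
  X → ε: FIRST \ {ε} = { } — this is the only nullable alternative, skip

S has no nullable alternative, so no FIRST/FOLLOW check is needed there.

No FIRST/FOLLOW conflicts found.

Answer: No FIRST/FOLLOW conflicts.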